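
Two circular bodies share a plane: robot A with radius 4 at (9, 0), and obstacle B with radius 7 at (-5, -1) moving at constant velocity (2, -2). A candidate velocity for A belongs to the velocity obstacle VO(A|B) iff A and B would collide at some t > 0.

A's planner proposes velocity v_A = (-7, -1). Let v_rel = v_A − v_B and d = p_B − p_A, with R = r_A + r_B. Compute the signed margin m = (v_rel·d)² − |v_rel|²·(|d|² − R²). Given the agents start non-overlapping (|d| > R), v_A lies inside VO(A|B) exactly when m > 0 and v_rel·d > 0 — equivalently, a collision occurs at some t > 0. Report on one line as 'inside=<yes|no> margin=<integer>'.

d = (-14, -1),  |d|² = 197;  R = 4+7 = 11,  c = 197−11² = 76
v_rel = (-9, 1),  |v_rel|² = 82;  v_rel·d = (-9)·(-14) + (1)·(-1) = 125
82·t² − 250·t + 76 = 0  ⇒  m = 125² − 82·76 = 9393
m = 9393 > 0,  v_rel·d = 125 > 0  ⇒  inside

inside=yes margin=9393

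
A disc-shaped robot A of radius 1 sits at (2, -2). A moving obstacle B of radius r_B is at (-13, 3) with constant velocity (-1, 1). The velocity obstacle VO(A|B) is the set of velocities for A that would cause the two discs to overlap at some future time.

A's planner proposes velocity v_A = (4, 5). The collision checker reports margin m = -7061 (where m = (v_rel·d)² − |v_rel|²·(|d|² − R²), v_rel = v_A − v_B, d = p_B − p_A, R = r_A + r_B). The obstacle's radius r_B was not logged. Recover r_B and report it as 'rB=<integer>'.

m = -7061
d = (-15, 5);  v_rel = (5, 4),  |v_rel|² = 41
v_rel×d = (5)·(5) − (4)·(-15) = 85
since m = R²·41 − 85²:  R² = (7225 + -7061) / 41 = 4
R = √4 = 2  ⇒  r_B = 2 − 1 = 1

rB=1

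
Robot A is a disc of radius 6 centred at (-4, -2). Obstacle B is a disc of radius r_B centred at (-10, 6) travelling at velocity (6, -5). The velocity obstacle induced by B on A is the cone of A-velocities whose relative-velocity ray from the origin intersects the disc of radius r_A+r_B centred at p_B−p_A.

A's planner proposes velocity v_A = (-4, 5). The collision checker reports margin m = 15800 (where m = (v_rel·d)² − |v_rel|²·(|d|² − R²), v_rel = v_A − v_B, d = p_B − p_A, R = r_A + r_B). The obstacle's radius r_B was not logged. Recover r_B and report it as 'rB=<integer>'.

m = 15800
d = (-6, 8);  v_rel = (-10, 10),  |v_rel|² = 200
v_rel×d = (-10)·(8) − (10)·(-6) = -20
since m = R²·200 − (-20)²:  R² = (400 + 15800) / 200 = 81
R = √81 = 9  ⇒  r_B = 9 − 6 = 3

rB=3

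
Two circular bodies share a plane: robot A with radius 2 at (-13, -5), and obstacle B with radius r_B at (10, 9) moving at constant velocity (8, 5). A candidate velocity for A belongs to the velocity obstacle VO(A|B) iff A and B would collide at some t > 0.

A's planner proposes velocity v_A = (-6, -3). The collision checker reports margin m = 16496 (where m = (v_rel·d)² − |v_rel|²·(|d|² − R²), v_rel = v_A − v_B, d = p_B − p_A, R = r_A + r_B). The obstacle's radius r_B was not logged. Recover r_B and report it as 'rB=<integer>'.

m = 16496
d = (23, 14);  v_rel = (-14, -8),  |v_rel|² = 260
v_rel×d = (-14)·(14) − (-8)·(23) = -12
since m = R²·260 − (-12)²:  R² = (144 + 16496) / 260 = 64
R = √64 = 8  ⇒  r_B = 8 − 2 = 6

rB=6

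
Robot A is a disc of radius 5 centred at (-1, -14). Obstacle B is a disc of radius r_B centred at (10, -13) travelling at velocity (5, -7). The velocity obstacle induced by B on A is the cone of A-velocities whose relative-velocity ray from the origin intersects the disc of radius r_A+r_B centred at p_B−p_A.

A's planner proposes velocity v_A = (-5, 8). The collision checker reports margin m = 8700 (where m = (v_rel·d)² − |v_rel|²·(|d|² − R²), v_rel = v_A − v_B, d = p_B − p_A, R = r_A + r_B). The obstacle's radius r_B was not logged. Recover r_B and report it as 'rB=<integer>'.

m = 8700
d = (11, 1);  v_rel = (-10, 15),  |v_rel|² = 325
v_rel×d = (-10)·(1) − (15)·(11) = -175
since m = R²·325 − (-175)²:  R² = (30625 + 8700) / 325 = 121
R = √121 = 11  ⇒  r_B = 11 − 5 = 6

rB=6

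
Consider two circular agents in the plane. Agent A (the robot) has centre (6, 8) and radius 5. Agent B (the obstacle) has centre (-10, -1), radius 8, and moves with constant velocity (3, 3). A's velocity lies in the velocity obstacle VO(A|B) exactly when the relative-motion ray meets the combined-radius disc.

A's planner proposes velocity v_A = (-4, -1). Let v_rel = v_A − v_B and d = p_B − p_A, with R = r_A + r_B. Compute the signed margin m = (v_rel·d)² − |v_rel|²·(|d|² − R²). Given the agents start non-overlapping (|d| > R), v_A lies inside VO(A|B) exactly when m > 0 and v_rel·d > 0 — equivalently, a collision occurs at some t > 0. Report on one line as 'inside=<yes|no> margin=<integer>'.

d = (-16, -9),  |d|² = 337;  R = 5+8 = 13,  c = 337−13² = 168
v_rel = (-7, -4),  |v_rel|² = 65;  v_rel·d = (-7)·(-16) + (-4)·(-9) = 148
65·t² − 296·t + 168 = 0  ⇒  m = 148² − 65·168 = 10984
m = 10984 > 0,  v_rel·d = 148 > 0  ⇒  inside

inside=yes margin=10984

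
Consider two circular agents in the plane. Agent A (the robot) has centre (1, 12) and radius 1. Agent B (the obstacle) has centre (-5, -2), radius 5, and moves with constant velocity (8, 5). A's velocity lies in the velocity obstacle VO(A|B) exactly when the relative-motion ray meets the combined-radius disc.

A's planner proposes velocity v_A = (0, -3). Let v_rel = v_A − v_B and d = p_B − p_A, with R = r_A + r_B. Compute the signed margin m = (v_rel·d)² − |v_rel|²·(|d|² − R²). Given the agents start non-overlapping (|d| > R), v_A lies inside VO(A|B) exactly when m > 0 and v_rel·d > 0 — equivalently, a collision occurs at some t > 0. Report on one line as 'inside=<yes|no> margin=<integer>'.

d = (-6, -14),  |d|² = 232;  R = 1+5 = 6,  c = 232−6² = 196
v_rel = (-8, -8),  |v_rel|² = 128;  v_rel·d = (-8)·(-6) + (-8)·(-14) = 160
128·t² − 320·t + 196 = 0  ⇒  m = 160² − 128·196 = 512
m = 512 > 0,  v_rel·d = 160 > 0  ⇒  inside

inside=yes margin=512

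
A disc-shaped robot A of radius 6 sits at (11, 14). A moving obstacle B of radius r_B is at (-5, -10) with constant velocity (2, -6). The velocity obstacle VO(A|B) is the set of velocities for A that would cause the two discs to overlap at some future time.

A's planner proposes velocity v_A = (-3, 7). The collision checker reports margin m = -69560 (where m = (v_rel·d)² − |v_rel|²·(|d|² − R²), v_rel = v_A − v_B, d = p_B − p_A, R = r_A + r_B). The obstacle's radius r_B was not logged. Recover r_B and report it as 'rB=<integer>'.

m = -69560
d = (-16, -24);  v_rel = (-5, 13),  |v_rel|² = 194
v_rel×d = (-5)·(-24) − (13)·(-16) = 328
since m = R²·194 − 328²:  R² = (107584 + -69560) / 194 = 196
R = √196 = 14  ⇒  r_B = 14 − 6 = 8

rB=8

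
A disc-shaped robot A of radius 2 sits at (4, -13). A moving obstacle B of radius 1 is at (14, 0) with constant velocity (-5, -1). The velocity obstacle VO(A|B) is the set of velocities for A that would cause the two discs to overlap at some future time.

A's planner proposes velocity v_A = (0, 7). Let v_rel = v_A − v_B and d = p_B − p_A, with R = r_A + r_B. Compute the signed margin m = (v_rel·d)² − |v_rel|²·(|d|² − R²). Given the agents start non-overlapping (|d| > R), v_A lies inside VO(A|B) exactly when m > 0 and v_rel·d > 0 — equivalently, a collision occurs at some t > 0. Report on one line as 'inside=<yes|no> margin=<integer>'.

d = (10, 13),  |d|² = 269;  R = 2+1 = 3,  c = 269−3² = 260
v_rel = (5, 8),  |v_rel|² = 89;  v_rel·d = (5)·(10) + (8)·(13) = 154
89·t² − 308·t + 260 = 0  ⇒  m = 154² − 89·260 = 576
m = 576 > 0,  v_rel·d = 154 > 0  ⇒  inside

inside=yes margin=576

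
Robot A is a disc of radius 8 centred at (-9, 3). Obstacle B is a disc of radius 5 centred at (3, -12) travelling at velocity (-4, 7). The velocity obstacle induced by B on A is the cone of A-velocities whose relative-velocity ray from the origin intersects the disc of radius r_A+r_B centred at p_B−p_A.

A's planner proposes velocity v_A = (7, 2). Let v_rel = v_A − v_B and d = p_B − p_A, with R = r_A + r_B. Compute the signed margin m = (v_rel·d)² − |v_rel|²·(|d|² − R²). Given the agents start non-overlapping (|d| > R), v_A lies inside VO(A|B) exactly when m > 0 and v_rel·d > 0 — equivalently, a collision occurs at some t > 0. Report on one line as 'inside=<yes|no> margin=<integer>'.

d = (12, -15),  |d|² = 369;  R = 8+5 = 13,  c = 369−13² = 200
v_rel = (11, -5),  |v_rel|² = 146;  v_rel·d = (11)·(12) + (-5)·(-15) = 207
146·t² − 414·t + 200 = 0  ⇒  m = 207² − 146·200 = 13649
m = 13649 > 0,  v_rel·d = 207 > 0  ⇒  inside

inside=yes margin=13649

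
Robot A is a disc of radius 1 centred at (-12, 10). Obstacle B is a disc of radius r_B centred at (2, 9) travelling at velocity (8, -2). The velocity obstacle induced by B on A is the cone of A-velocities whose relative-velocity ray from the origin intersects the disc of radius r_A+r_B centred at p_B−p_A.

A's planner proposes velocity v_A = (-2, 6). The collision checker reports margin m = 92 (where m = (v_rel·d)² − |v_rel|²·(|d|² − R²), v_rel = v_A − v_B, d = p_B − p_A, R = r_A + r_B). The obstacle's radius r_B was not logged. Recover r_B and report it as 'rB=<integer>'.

m = 92
d = (14, -1);  v_rel = (-10, 8),  |v_rel|² = 164
v_rel×d = (-10)·(-1) − (8)·(14) = -102
since m = R²·164 − (-102)²:  R² = (10404 + 92) / 164 = 64
R = √64 = 8  ⇒  r_B = 8 − 1 = 7

rB=7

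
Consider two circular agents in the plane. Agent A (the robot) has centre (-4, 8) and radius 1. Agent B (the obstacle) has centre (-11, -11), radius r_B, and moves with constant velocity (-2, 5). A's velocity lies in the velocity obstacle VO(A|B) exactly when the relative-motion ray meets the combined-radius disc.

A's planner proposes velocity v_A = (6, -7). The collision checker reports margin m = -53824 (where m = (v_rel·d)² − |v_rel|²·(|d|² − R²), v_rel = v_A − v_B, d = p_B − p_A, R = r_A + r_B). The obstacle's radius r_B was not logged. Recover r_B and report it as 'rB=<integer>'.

m = -53824
d = (-7, -19);  v_rel = (8, -12),  |v_rel|² = 208
v_rel×d = (8)·(-19) − (-12)·(-7) = -236
since m = R²·208 − (-236)²:  R² = (55696 + -53824) / 208 = 9
R = √9 = 3  ⇒  r_B = 3 − 1 = 2

rB=2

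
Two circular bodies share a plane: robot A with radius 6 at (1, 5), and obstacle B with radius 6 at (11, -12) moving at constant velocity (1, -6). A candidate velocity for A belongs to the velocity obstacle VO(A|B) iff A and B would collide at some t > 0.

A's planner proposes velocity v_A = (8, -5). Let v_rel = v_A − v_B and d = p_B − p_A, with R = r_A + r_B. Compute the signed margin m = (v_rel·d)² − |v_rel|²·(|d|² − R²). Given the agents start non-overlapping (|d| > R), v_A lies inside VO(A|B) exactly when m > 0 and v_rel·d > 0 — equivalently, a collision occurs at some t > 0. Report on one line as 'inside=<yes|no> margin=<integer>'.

d = (10, -17),  |d|² = 389;  R = 6+6 = 12,  c = 389−12² = 245
v_rel = (7, 1),  |v_rel|² = 50;  v_rel·d = (7)·(10) + (1)·(-17) = 53
50·t² − 106·t + 245 = 0  ⇒  m = 53² − 50·245 = -9441
m = -9441 < 0,  v_rel·d = 53 > 0  ⇒  outside

inside=no margin=-9441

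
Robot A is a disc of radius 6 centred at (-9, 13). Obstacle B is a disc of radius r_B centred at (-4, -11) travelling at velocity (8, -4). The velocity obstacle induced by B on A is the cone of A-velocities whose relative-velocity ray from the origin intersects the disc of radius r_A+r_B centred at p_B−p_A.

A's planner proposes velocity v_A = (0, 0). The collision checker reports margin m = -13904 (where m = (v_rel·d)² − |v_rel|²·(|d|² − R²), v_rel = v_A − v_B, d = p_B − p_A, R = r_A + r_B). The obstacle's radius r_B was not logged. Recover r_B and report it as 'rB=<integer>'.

m = -13904
d = (5, -24);  v_rel = (-8, 4),  |v_rel|² = 80
v_rel×d = (-8)·(-24) − (4)·(5) = 172
since m = R²·80 − 172²:  R² = (29584 + -13904) / 80 = 196
R = √196 = 14  ⇒  r_B = 14 − 6 = 8

rB=8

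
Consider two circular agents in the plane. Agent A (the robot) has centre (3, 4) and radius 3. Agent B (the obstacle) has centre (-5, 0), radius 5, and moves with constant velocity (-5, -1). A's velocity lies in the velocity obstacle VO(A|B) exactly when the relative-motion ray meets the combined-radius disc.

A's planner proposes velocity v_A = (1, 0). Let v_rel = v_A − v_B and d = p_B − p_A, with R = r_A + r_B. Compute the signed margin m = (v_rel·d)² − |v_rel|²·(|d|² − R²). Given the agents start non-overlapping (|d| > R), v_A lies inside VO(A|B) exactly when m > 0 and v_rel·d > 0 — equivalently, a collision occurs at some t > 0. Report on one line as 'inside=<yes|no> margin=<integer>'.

d = (-8, -4),  |d|² = 80;  R = 3+5 = 8,  c = 80−8² = 16
v_rel = (6, 1),  |v_rel|² = 37;  v_rel·d = (6)·(-8) + (1)·(-4) = -52
37·t² + 104·t + 16 = 0  ⇒  m = (-52)² − 37·16 = 2112
m = 2112 > 0,  v_rel·d = -52 < 0  ⇒  outside

inside=no margin=2112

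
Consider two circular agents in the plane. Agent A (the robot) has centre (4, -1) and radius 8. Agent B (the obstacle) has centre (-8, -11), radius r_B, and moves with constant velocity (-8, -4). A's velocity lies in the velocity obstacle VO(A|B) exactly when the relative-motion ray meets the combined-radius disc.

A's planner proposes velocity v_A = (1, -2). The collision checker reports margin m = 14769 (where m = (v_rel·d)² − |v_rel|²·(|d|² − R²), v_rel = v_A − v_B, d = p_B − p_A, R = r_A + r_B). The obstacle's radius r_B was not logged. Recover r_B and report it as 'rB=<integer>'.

m = 14769
d = (-12, -10);  v_rel = (9, 2),  |v_rel|² = 85
v_rel×d = (9)·(-10) − (2)·(-12) = -66
since m = R²·85 − (-66)²:  R² = (4356 + 14769) / 85 = 225
R = √225 = 15  ⇒  r_B = 15 − 8 = 7

rB=7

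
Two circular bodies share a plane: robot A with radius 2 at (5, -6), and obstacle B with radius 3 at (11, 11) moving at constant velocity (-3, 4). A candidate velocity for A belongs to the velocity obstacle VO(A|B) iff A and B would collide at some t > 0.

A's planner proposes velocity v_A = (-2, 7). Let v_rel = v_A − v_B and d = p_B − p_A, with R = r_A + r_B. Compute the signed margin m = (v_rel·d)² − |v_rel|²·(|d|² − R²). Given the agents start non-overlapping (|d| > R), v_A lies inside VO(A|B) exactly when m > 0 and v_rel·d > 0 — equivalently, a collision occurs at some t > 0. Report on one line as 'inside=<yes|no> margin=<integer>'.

d = (6, 17),  |d|² = 325;  R = 2+3 = 5,  c = 325−5² = 300
v_rel = (1, 3),  |v_rel|² = 10;  v_rel·d = (1)·(6) + (3)·(17) = 57
10·t² − 114·t + 300 = 0  ⇒  m = 57² − 10·300 = 249
m = 249 > 0,  v_rel·d = 57 > 0  ⇒  inside

inside=yes margin=249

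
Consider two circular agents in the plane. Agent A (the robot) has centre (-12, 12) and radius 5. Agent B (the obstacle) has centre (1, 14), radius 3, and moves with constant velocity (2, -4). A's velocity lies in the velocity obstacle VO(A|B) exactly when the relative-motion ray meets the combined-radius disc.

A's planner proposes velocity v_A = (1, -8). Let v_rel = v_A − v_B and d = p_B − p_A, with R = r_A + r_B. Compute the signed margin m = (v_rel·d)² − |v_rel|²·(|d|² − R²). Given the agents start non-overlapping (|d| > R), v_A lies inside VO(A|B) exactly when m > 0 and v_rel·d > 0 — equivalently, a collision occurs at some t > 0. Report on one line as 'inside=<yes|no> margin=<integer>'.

d = (13, 2),  |d|² = 173;  R = 5+3 = 8,  c = 173−8² = 109
v_rel = (-1, -4),  |v_rel|² = 17;  v_rel·d = (-1)·(13) + (-4)·(2) = -21
17·t² + 42·t + 109 = 0  ⇒  m = (-21)² − 17·109 = -1412
m = -1412 < 0,  v_rel·d = -21 < 0  ⇒  outside

inside=no margin=-1412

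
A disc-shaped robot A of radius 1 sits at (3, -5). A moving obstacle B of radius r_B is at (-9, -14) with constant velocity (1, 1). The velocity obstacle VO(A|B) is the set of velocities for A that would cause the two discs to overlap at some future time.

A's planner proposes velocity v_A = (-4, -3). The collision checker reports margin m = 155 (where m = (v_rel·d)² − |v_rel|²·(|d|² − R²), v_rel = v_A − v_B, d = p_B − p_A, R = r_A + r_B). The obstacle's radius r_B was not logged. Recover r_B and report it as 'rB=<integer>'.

m = 155
d = (-12, -9);  v_rel = (-5, -4),  |v_rel|² = 41
v_rel×d = (-5)·(-9) − (-4)·(-12) = -3
since m = R²·41 − (-3)²:  R² = (9 + 155) / 41 = 4
R = √4 = 2  ⇒  r_B = 2 − 1 = 1

rB=1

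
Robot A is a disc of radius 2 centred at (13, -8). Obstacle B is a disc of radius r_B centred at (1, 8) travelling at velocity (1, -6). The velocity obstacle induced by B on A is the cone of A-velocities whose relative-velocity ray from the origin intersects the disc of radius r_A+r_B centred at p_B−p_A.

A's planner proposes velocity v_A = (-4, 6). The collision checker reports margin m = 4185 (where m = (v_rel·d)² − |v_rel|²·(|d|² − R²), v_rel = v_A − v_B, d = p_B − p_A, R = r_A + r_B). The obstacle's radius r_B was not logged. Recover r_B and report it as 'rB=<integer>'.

m = 4185
d = (-12, 16);  v_rel = (-5, 12),  |v_rel|² = 169
v_rel×d = (-5)·(16) − (12)·(-12) = 64
since m = R²·169 − 64²:  R² = (4096 + 4185) / 169 = 49
R = √49 = 7  ⇒  r_B = 7 − 2 = 5

rB=5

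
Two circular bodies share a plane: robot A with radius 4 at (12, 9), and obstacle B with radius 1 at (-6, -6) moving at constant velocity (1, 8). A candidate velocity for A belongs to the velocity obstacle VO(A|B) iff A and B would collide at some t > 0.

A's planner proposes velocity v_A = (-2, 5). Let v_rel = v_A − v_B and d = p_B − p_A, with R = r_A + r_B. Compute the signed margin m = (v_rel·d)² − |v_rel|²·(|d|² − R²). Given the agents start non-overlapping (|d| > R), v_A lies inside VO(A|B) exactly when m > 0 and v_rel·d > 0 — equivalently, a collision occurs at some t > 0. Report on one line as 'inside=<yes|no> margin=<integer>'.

d = (-18, -15),  |d|² = 549;  R = 4+1 = 5,  c = 549−5² = 524
v_rel = (-3, -3),  |v_rel|² = 18;  v_rel·d = (-3)·(-18) + (-3)·(-15) = 99
18·t² − 198·t + 524 = 0  ⇒  m = 99² − 18·524 = 369
m = 369 > 0,  v_rel·d = 99 > 0  ⇒  inside

inside=yes margin=369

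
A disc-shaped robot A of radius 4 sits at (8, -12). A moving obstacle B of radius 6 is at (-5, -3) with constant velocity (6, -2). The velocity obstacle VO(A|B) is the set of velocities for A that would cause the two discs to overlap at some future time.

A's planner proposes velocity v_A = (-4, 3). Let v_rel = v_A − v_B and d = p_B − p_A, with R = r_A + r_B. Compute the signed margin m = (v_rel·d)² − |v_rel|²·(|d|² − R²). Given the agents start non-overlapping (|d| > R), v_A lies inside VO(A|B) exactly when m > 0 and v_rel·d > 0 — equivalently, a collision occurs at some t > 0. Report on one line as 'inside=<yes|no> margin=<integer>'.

d = (-13, 9),  |d|² = 250;  R = 4+6 = 10,  c = 250−10² = 150
v_rel = (-10, 5),  |v_rel|² = 125;  v_rel·d = (-10)·(-13) + (5)·(9) = 175
125·t² − 350·t + 150 = 0  ⇒  m = 175² − 125·150 = 11875
m = 11875 > 0,  v_rel·d = 175 > 0  ⇒  inside

inside=yes margin=11875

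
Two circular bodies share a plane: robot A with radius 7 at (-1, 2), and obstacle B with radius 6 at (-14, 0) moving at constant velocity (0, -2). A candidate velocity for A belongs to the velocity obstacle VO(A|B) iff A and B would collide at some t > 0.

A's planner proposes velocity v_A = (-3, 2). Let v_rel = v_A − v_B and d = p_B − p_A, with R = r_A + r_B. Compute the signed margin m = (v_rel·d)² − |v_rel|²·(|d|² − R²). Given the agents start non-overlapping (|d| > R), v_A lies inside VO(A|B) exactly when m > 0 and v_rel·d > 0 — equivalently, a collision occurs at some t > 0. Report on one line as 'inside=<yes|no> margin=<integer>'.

d = (-13, -2),  |d|² = 173;  R = 7+6 = 13,  c = 173−13² = 4
v_rel = (-3, 4),  |v_rel|² = 25;  v_rel·d = (-3)·(-13) + (4)·(-2) = 31
25·t² − 62·t + 4 = 0  ⇒  m = 31² − 25·4 = 861
m = 861 > 0,  v_rel·d = 31 > 0  ⇒  inside

inside=yes margin=861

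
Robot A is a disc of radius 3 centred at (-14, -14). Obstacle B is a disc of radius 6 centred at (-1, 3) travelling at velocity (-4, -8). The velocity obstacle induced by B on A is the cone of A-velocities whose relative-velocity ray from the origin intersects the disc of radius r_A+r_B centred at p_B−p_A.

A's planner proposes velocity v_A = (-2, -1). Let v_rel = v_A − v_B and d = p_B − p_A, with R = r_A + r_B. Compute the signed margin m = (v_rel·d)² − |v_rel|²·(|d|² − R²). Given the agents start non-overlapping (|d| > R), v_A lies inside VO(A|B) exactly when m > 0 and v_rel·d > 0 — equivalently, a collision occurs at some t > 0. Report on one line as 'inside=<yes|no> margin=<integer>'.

d = (13, 17),  |d|² = 458;  R = 3+6 = 9,  c = 458−9² = 377
v_rel = (2, 7),  |v_rel|² = 53;  v_rel·d = (2)·(13) + (7)·(17) = 145
53·t² − 290·t + 377 = 0  ⇒  m = 145² − 53·377 = 1044
m = 1044 > 0,  v_rel·d = 145 > 0  ⇒  inside

inside=yes margin=1044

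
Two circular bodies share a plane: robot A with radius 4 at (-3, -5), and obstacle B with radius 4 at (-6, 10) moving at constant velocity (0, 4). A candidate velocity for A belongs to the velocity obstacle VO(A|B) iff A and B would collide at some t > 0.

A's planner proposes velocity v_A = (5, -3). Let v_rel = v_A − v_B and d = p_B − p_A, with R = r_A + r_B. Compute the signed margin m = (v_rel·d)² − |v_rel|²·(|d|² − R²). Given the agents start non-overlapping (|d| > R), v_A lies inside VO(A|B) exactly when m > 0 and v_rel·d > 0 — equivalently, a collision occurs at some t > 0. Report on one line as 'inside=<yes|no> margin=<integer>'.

d = (-3, 15),  |d|² = 234;  R = 4+4 = 8,  c = 234−8² = 170
v_rel = (5, -7),  |v_rel|² = 74;  v_rel·d = (5)·(-3) + (-7)·(15) = -120
74·t² + 240·t + 170 = 0  ⇒  m = (-120)² − 74·170 = 1820
m = 1820 > 0,  v_rel·d = -120 < 0  ⇒  outside

inside=no margin=1820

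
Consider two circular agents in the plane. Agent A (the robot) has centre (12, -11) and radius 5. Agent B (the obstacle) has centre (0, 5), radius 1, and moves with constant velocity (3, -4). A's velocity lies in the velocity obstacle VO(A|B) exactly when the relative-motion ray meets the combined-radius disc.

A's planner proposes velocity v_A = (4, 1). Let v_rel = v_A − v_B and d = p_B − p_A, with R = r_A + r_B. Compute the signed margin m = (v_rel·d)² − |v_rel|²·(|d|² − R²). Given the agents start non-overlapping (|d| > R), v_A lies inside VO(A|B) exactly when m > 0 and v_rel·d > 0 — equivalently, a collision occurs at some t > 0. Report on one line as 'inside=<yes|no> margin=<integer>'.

d = (-12, 16),  |d|² = 400;  R = 5+1 = 6,  c = 400−6² = 364
v_rel = (1, 5),  |v_rel|² = 26;  v_rel·d = (1)·(-12) + (5)·(16) = 68
26·t² − 136·t + 364 = 0  ⇒  m = 68² − 26·364 = -4840
m = -4840 < 0,  v_rel·d = 68 > 0  ⇒  outside

inside=no margin=-4840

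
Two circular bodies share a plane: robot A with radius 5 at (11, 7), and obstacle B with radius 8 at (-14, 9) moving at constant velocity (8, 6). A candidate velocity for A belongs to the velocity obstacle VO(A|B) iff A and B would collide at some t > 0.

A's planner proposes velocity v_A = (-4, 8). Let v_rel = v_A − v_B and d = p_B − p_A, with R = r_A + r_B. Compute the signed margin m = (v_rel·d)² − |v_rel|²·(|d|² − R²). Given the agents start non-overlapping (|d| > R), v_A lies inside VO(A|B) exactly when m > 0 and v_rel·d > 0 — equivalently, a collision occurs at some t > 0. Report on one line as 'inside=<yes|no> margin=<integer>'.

d = (-25, 2),  |d|² = 629;  R = 5+8 = 13,  c = 629−13² = 460
v_rel = (-12, 2),  |v_rel|² = 148;  v_rel·d = (-12)·(-25) + (2)·(2) = 304
148·t² − 608·t + 460 = 0  ⇒  m = 304² − 148·460 = 24336
m = 24336 > 0,  v_rel·d = 304 > 0  ⇒  inside

inside=yes margin=24336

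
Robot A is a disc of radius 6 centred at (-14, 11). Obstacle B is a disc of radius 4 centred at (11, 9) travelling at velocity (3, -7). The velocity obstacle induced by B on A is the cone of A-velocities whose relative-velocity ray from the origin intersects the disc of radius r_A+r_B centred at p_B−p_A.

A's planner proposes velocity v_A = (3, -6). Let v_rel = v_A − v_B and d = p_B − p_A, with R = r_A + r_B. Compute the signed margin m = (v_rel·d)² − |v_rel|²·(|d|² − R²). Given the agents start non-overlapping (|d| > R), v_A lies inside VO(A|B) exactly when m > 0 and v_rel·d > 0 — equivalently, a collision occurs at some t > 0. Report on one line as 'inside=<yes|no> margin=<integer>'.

d = (25, -2),  |d|² = 629;  R = 6+4 = 10,  c = 629−10² = 529
v_rel = (0, 1),  |v_rel|² = 1;  v_rel·d = (0)·(25) + (1)·(-2) = -2
1·t² + 4·t + 529 = 0  ⇒  m = (-2)² − 1·529 = -525
m = -525 < 0,  v_rel·d = -2 < 0  ⇒  outside

inside=no margin=-525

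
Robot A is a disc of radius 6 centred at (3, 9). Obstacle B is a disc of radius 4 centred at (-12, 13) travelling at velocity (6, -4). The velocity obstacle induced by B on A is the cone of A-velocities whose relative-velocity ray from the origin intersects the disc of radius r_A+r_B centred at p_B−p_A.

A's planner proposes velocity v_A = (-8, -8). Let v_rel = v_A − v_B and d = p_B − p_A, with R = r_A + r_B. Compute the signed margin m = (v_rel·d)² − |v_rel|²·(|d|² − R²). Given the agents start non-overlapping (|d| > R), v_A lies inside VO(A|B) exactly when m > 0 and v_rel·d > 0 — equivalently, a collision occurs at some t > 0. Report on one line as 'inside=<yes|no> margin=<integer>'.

d = (-15, 4),  |d|² = 241;  R = 6+4 = 10,  c = 241−10² = 141
v_rel = (-14, -4),  |v_rel|² = 212;  v_rel·d = (-14)·(-15) + (-4)·(4) = 194
212·t² − 388·t + 141 = 0  ⇒  m = 194² − 212·141 = 7744
m = 7744 > 0,  v_rel·d = 194 > 0  ⇒  inside

inside=yes margin=7744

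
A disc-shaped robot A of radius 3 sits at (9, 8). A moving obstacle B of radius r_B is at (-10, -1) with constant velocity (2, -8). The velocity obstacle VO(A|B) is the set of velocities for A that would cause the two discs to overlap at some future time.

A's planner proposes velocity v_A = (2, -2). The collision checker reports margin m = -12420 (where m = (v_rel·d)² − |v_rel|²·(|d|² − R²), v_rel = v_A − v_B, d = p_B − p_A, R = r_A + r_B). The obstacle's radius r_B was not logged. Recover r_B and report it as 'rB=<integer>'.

m = -12420
d = (-19, -9);  v_rel = (0, 6),  |v_rel|² = 36
v_rel×d = (0)·(-9) − (6)·(-19) = 114
since m = R²·36 − 114²:  R² = (12996 + -12420) / 36 = 16
R = √16 = 4  ⇒  r_B = 4 − 3 = 1

rB=1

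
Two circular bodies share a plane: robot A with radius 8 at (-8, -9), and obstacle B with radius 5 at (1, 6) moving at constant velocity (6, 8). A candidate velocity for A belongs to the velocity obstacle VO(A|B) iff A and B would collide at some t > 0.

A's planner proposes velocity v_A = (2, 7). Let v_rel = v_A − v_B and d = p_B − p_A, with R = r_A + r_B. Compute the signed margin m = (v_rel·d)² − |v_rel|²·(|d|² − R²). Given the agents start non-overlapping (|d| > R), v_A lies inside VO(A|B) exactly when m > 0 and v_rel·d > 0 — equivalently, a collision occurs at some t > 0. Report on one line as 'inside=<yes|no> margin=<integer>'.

d = (9, 15),  |d|² = 306;  R = 8+5 = 13,  c = 306−13² = 137
v_rel = (-4, -1),  |v_rel|² = 17;  v_rel·d = (-4)·(9) + (-1)·(15) = -51
17·t² + 102·t + 137 = 0  ⇒  m = (-51)² − 17·137 = 272
m = 272 > 0,  v_rel·d = -51 < 0  ⇒  outside

inside=no margin=272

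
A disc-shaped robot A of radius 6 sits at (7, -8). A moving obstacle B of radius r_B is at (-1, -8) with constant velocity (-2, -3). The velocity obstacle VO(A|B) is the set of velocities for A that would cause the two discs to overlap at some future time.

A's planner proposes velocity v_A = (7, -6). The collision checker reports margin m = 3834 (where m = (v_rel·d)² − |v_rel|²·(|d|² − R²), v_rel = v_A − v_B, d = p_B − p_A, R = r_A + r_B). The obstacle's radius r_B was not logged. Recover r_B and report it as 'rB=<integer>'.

m = 3834
d = (-8, 0);  v_rel = (9, -3),  |v_rel|² = 90
v_rel×d = (9)·(0) − (-3)·(-8) = -24
since m = R²·90 − (-24)²:  R² = (576 + 3834) / 90 = 49
R = √49 = 7  ⇒  r_B = 7 − 6 = 1

rB=1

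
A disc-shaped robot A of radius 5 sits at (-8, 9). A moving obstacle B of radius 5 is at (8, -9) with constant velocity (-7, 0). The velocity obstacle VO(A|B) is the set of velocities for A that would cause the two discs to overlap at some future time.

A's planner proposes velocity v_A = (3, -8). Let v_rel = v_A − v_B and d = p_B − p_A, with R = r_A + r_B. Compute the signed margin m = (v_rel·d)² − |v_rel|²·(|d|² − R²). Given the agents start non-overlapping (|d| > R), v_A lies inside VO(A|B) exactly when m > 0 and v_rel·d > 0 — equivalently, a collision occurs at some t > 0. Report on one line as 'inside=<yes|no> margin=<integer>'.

d = (16, -18),  |d|² = 580;  R = 5+5 = 10,  c = 580−10² = 480
v_rel = (10, -8),  |v_rel|² = 164;  v_rel·d = (10)·(16) + (-8)·(-18) = 304
164·t² − 608·t + 480 = 0  ⇒  m = 304² − 164·480 = 13696
m = 13696 > 0,  v_rel·d = 304 > 0  ⇒  inside

inside=yes margin=13696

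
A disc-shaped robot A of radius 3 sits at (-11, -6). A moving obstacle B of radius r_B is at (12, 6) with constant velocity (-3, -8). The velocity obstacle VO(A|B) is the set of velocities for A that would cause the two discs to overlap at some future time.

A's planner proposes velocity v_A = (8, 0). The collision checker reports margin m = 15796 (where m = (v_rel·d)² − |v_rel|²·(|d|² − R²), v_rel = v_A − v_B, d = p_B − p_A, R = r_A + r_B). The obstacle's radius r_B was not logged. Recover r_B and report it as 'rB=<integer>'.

m = 15796
d = (23, 12);  v_rel = (11, 8),  |v_rel|² = 185
v_rel×d = (11)·(12) − (8)·(23) = -52
since m = R²·185 − (-52)²:  R² = (2704 + 15796) / 185 = 100
R = √100 = 10  ⇒  r_B = 10 − 3 = 7

rB=7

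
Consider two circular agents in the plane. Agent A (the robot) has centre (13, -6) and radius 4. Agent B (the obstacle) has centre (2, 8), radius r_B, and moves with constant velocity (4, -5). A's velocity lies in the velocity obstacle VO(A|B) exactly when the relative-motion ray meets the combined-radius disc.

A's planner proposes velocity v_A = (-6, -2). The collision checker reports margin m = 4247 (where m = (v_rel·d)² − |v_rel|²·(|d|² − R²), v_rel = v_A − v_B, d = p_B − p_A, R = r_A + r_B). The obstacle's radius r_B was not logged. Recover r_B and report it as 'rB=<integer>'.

m = 4247
d = (-11, 14);  v_rel = (-10, 3),  |v_rel|² = 109
v_rel×d = (-10)·(14) − (3)·(-11) = -107
since m = R²·109 − (-107)²:  R² = (11449 + 4247) / 109 = 144
R = √144 = 12  ⇒  r_B = 12 − 4 = 8

rB=8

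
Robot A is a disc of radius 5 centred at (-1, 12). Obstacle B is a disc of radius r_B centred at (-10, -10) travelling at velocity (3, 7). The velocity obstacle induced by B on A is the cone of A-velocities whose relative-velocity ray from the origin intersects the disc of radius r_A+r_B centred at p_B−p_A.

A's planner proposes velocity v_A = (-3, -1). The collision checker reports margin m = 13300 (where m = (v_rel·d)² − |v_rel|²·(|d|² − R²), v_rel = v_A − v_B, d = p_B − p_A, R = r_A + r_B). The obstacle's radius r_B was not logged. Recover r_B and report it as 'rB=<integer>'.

m = 13300
d = (-9, -22);  v_rel = (-6, -8),  |v_rel|² = 100
v_rel×d = (-6)·(-22) − (-8)·(-9) = 60
since m = R²·100 − 60²:  R² = (3600 + 13300) / 100 = 169
R = √169 = 13  ⇒  r_B = 13 − 5 = 8

rB=8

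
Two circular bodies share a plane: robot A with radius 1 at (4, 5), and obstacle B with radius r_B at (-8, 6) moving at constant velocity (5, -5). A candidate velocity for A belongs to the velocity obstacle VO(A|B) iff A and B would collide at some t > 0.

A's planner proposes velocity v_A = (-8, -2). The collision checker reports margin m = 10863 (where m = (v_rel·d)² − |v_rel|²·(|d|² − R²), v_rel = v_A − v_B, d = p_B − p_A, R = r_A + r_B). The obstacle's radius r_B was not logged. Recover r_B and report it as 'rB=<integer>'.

m = 10863
d = (-12, 1);  v_rel = (-13, 3),  |v_rel|² = 178
v_rel×d = (-13)·(1) − (3)·(-12) = 23
since m = R²·178 − 23²:  R² = (529 + 10863) / 178 = 64
R = √64 = 8  ⇒  r_B = 8 − 1 = 7

rB=7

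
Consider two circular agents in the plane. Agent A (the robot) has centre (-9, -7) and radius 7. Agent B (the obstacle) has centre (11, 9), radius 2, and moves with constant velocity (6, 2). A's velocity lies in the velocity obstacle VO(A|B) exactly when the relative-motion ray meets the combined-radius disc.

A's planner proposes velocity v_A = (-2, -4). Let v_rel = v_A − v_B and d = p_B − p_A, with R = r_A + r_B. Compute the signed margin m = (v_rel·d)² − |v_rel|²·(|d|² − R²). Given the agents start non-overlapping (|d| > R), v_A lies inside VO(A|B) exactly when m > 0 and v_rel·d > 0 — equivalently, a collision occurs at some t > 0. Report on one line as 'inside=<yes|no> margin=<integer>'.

d = (20, 16),  |d|² = 656;  R = 7+2 = 9,  c = 656−9² = 575
v_rel = (-8, -6),  |v_rel|² = 100;  v_rel·d = (-8)·(20) + (-6)·(16) = -256
100·t² + 512·t + 575 = 0  ⇒  m = (-256)² − 100·575 = 8036
m = 8036 > 0,  v_rel·d = -256 < 0  ⇒  outside

inside=no margin=8036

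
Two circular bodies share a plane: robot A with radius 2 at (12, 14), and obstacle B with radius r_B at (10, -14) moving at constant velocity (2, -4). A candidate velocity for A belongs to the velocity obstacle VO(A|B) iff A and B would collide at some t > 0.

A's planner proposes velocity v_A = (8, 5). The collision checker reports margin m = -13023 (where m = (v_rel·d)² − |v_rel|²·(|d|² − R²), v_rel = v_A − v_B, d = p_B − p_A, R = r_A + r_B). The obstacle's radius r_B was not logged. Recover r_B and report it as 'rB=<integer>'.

m = -13023
d = (-2, -28);  v_rel = (6, 9),  |v_rel|² = 117
v_rel×d = (6)·(-28) − (9)·(-2) = -150
since m = R²·117 − (-150)²:  R² = (22500 + -13023) / 117 = 81
R = √81 = 9  ⇒  r_B = 9 − 2 = 7

rB=7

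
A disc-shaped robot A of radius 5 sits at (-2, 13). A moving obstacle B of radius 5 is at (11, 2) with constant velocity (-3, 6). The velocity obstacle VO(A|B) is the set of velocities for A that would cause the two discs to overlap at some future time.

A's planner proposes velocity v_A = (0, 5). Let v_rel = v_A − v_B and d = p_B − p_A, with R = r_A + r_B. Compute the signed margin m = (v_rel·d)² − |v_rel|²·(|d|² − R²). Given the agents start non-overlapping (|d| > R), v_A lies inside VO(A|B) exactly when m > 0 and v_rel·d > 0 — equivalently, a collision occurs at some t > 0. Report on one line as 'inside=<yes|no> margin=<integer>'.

d = (13, -11),  |d|² = 290;  R = 5+5 = 10,  c = 290−10² = 190
v_rel = (3, -1),  |v_rel|² = 10;  v_rel·d = (3)·(13) + (-1)·(-11) = 50
10·t² − 100·t + 190 = 0  ⇒  m = 50² − 10·190 = 600
m = 600 > 0,  v_rel·d = 50 > 0  ⇒  inside

inside=yes margin=600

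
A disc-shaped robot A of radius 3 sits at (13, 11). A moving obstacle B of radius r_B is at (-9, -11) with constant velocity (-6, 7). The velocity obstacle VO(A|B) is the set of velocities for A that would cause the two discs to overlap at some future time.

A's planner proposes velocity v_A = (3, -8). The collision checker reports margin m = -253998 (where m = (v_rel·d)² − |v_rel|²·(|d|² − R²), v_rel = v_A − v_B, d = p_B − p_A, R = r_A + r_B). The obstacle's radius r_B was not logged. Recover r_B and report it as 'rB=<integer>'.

m = -253998
d = (-22, -22);  v_rel = (9, -15),  |v_rel|² = 306
v_rel×d = (9)·(-22) − (-15)·(-22) = -528
since m = R²·306 − (-528)²:  R² = (278784 + -253998) / 306 = 81
R = √81 = 9  ⇒  r_B = 9 − 3 = 6

rB=6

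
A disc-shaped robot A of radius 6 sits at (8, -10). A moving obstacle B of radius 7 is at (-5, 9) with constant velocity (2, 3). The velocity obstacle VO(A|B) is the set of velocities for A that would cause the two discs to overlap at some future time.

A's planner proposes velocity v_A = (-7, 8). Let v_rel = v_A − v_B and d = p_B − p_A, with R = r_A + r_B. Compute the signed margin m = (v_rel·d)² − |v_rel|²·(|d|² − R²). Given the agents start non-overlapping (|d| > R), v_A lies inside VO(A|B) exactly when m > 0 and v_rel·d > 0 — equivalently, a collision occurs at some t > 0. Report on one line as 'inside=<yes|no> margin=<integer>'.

d = (-13, 19),  |d|² = 530;  R = 6+7 = 13,  c = 530−13² = 361
v_rel = (-9, 5),  |v_rel|² = 106;  v_rel·d = (-9)·(-13) + (5)·(19) = 212
106·t² − 424·t + 361 = 0  ⇒  m = 212² − 106·361 = 6678
m = 6678 > 0,  v_rel·d = 212 > 0  ⇒  inside

inside=yes margin=6678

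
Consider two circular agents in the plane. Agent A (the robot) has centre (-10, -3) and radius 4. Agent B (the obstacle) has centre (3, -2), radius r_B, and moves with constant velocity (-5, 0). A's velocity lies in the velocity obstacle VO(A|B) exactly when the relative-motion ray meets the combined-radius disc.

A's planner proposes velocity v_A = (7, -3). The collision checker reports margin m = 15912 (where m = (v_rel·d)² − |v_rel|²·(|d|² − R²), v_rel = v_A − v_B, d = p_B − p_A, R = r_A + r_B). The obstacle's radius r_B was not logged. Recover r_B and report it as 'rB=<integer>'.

m = 15912
d = (13, 1);  v_rel = (12, -3),  |v_rel|² = 153
v_rel×d = (12)·(1) − (-3)·(13) = 51
since m = R²·153 − 51²:  R² = (2601 + 15912) / 153 = 121
R = √121 = 11  ⇒  r_B = 11 − 4 = 7

rB=7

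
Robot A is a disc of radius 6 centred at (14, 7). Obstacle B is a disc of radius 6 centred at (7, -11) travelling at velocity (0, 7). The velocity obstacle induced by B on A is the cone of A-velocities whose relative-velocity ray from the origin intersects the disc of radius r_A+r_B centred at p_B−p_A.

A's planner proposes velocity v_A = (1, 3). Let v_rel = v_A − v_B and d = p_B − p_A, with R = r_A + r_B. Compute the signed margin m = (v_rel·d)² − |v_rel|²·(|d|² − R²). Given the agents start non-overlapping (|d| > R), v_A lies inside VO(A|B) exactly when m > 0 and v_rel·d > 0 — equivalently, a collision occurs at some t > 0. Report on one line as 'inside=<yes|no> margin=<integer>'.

d = (-7, -18),  |d|² = 373;  R = 6+6 = 12,  c = 373−12² = 229
v_rel = (1, -4),  |v_rel|² = 17;  v_rel·d = (1)·(-7) + (-4)·(-18) = 65
17·t² − 130·t + 229 = 0  ⇒  m = 65² − 17·229 = 332
m = 332 > 0,  v_rel·d = 65 > 0  ⇒  inside

inside=yes margin=332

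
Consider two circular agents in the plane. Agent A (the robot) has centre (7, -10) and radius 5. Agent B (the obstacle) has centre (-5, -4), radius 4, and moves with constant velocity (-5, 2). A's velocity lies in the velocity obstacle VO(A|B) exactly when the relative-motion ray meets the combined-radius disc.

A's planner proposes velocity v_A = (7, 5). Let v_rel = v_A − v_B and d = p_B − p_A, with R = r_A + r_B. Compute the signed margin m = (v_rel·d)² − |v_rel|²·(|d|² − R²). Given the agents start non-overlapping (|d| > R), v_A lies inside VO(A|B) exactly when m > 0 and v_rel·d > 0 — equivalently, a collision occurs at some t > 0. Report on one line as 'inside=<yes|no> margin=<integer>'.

d = (-12, 6),  |d|² = 180;  R = 5+4 = 9,  c = 180−9² = 99
v_rel = (12, 3),  |v_rel|² = 153;  v_rel·d = (12)·(-12) + (3)·(6) = -126
153·t² + 252·t + 99 = 0  ⇒  m = (-126)² − 153·99 = 729
m = 729 > 0,  v_rel·d = -126 < 0  ⇒  outside

inside=no margin=729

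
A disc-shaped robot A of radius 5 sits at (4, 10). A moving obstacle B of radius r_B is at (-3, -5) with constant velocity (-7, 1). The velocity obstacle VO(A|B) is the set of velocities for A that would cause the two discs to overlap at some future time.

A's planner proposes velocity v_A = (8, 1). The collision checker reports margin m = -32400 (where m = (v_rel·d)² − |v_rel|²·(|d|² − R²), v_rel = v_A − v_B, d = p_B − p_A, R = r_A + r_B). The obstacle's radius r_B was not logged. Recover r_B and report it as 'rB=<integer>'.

m = -32400
d = (-7, -15);  v_rel = (15, 0),  |v_rel|² = 225
v_rel×d = (15)·(-15) − (0)·(-7) = -225
since m = R²·225 − (-225)²:  R² = (50625 + -32400) / 225 = 81
R = √81 = 9  ⇒  r_B = 9 − 5 = 4

rB=4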